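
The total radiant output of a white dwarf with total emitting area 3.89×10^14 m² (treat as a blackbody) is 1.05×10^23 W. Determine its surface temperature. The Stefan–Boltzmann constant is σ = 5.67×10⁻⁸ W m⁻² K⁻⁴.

T ≈ 8310 K

From P = σAT⁴, T = (P / σA)^(1/4) = (1.05×10^23 / (5.67×10⁻⁸ × 3.89×10^14))^(1/4).
T = (4.76×10^15)^(1/4) = 8310 K.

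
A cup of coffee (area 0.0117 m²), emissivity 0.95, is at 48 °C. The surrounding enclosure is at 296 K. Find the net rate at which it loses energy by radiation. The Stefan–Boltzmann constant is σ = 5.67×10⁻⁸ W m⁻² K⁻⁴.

Convert: 48 °C = 321 K.
Q = εσA(T⁴ − T_s⁴). T⁴ − T_s⁴ = (321)⁴ − (296)⁴ = 1.06×10^10 − 7.68×10^9 = 2.94×10^9 K⁴.
Q = 0.95 × 5.67×10⁻⁸ × 0.0117 × 2.94×10^9 = 1.85 W.

Q ≈ 1.85 W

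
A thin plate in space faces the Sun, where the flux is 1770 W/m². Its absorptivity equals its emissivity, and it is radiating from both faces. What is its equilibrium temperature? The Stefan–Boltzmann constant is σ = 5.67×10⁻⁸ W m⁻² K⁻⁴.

T ≈ 353 K

Absorbed flux αS = emitted flux 2εσT⁴ per unit area; with α = ε this gives T = (S/2σ)^(1/4).
T = (1770 / (2 × 5.67×10⁻⁸))^(1/4) = (1.56×10^10)^(1/4).
T = 353 K.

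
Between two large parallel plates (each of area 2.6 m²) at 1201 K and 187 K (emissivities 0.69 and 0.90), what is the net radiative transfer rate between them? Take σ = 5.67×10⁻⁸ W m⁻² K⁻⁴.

For two large parallel gray plates, q = σ(T₁⁴ − T₂⁴) / (1/ε₁ + 1/ε₂ − 1).
1/ε₁ + 1/ε₂ − 1 = 1/0.69 + 1/0.90 − 1 = 1.560.
T₁⁴ − T₂⁴ = 2.08×10^12 − 1.22×10^9 = 2.08×10^12 K⁴.
q = 5.67×10⁻⁸ × 2.08×10^12 / 1.560 = 75600 W/m².
Q = q·A = 75600 × 2.6 = 1.96×10^5 W.

Q ≈ 1.96×10^5 W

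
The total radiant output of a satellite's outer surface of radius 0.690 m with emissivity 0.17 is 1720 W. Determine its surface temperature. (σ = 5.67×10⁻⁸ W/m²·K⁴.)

T ≈ 416 K

A = 4πr² = 4π × (0.690)² = 5.98 m².
From P = εσAT⁴, T = (P / εσA)^(1/4) = (1720 / (0.17 × 5.67×10⁻⁸ × 5.98))^(1/4).
T = (2.98×10^10)^(1/4) = 416 K.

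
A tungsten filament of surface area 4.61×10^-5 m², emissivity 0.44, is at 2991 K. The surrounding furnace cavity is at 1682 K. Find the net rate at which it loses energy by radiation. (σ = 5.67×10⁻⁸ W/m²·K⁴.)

Q = εσA(T⁴ − T_s⁴). T⁴ − T_s⁴ = (2991)⁴ − (1682)⁴ = 8.00×10^13 − 8.00×10^12 = 7.20×10^13 K⁴.
Q = 0.44 × 5.67×10⁻⁸ × 4.61×10^-5 × 7.20×10^13 = 82.8 W.

Q ≈ 82.8 W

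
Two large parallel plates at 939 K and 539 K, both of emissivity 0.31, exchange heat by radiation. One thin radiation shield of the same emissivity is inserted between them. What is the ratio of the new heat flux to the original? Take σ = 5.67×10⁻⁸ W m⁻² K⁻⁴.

ratio ≈ 0.500

With N identical shields there are N+1 = 2 gaps in series, each with the same radiative resistance, so the flux falls to 1/(N+1) of its unshielded value.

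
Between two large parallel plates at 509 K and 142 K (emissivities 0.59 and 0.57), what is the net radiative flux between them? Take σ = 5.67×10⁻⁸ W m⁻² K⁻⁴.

For two large parallel gray plates, q = σ(T₁⁴ − T₂⁴) / (1/ε₁ + 1/ε₂ − 1).
1/ε₁ + 1/ε₂ − 1 = 1/0.59 + 1/0.57 − 1 = 2.449.
T₁⁴ − T₂⁴ = 6.71×10^10 − 4.07×10^8 = 6.67×10^10 K⁴.
q = 5.67×10⁻⁸ × 6.67×10^10 / 2.449 = 1540 W/m².

q ≈ 1540 W/m²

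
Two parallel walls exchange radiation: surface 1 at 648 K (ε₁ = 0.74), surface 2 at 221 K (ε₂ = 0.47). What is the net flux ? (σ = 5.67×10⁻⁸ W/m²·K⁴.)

For two large parallel gray plates, q = σ(T₁⁴ − T₂⁴) / (1/ε₁ + 1/ε₂ − 1).
1/ε₁ + 1/ε₂ − 1 = 1/0.74 + 1/0.47 − 1 = 2.479.
T₁⁴ − T₂⁴ = 1.76×10^11 − 2.39×10^9 = 1.74×10^11 K⁴.
q = 5.67×10⁻⁸ × 1.74×10^11 / 2.479 = 3980 W/m².

q ≈ 3980 W/m²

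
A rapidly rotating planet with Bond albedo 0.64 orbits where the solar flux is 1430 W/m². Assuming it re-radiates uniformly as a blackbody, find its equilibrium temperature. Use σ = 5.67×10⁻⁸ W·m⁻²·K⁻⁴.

T ≈ 218 K

Power absorbed = (1−a)S·πR²; power emitted = 4πR²σT⁴. Equating and cancelling πR²:
T = ((1−a)S / 4σ)^(1/4) = (515 / (4 × 5.67×10⁻⁸))^(1/4) = (2.27×10^9)^(1/4).
T = 218 K.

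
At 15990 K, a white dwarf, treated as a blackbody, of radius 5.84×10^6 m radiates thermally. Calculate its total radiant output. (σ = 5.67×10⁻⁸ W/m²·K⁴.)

A = 4πr² = 4π × (5.84×10^6)² = 4.29×10^14 m².
P = σAT⁴ = 5.67×10⁻⁸ × 4.29×10^14 × (15990)⁴ = 5.67×10⁻⁸ × 4.29×10^14 × 6.54×10^16.
P = 1.59×10^24 W.

P ≈ 1.59×10^24 W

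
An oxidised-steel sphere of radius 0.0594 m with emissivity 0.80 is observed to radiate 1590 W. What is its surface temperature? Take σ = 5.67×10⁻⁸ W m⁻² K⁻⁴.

A = 4πr² = 4π × (0.0594)² = 0.0443 m².
From P = εσAT⁴, T = (P / εσA)^(1/4) = (1590 / (0.80 × 5.67×10⁻⁸ × 0.0443))^(1/4).
T = (7.91×10^11)^(1/4) = 943 K.

T ≈ 943 K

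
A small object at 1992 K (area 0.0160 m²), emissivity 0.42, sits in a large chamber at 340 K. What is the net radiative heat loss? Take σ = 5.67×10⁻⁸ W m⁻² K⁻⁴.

Q = εσA(T⁴ − T_s⁴). T⁴ − T_s⁴ = (1992)⁴ − (340)⁴ = 1.57×10^13 − 1.34×10^10 = 1.57×10^13 K⁴.
Q = 0.42 × 5.67×10⁻⁸ × 0.0160 × 1.57×10^13 = 5990 W.

Q ≈ 5990 W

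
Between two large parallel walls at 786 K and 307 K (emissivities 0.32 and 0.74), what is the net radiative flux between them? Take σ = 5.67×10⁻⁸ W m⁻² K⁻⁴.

For two large parallel gray plates, q = σ(T₁⁴ − T₂⁴) / (1/ε₁ + 1/ε₂ − 1).
1/ε₁ + 1/ε₂ − 1 = 1/0.32 + 1/0.74 − 1 = 3.476.
T₁⁴ − T₂⁴ = 3.82×10^11 − 8.88×10^9 = 3.73×10^11 K⁴.
q = 5.67×10⁻⁸ × 3.73×10^11 / 3.476 = 6080 W/m².

q ≈ 6080 W/m²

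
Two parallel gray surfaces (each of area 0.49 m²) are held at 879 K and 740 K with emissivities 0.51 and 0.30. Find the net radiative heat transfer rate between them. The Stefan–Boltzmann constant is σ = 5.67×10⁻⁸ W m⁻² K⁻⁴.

For two large parallel gray plates, q = σ(T₁⁴ − T₂⁴) / (1/ε₁ + 1/ε₂ − 1).
1/ε₁ + 1/ε₂ − 1 = 1/0.51 + 1/0.30 − 1 = 4.294.
T₁⁴ − T₂⁴ = 5.97×10^11 − 3.00×10^11 = 2.97×10^11 K⁴.
q = 5.67×10⁻⁸ × 2.97×10^11 / 4.294 = 3920 W/m².
Q = q·A = 3920 × 0.49 = 1920 W.

Q ≈ 1920 W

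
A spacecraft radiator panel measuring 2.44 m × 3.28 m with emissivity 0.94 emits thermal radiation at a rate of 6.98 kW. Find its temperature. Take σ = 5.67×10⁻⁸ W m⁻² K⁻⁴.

T ≈ 358 K

A = 2.44 × 3.28 = 8.00 m².
From P = εσAT⁴, T = (P / εσA)^(1/4) = (6980 / (0.94 × 5.67×10⁻⁸ × 8.00))^(1/4).
T = (1.64×10^10)^(1/4) = 358 K.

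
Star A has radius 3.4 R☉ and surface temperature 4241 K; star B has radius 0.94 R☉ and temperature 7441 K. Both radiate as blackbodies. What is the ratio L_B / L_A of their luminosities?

L = 4πR²σT⁴ ∝ R²T⁴, so L_B/L_A = (0.94/3.4)² × (7441/4241)⁴ = 0.0764 × 9.48 = 0.724.

L_B/L_A ≈ 0.724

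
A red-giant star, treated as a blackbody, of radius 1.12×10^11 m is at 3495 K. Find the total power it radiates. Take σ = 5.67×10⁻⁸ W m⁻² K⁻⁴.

A = 4πr² = 4π × (1.12×10^11)² = 1.58×10^23 m².
P = σAT⁴ = 5.67×10⁻⁸ × 1.58×10^23 × (3495)⁴ = 5.67×10⁻⁸ × 1.58×10^23 × 1.49×10^14.
P = 1.33×10^30 W.

P ≈ 1.33×10^30 W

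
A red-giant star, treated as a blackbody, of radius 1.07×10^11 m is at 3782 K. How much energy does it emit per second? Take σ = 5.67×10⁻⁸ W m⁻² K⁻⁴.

P ≈ 1.67×10^30 W

A = 4πr² = 4π × (1.07×10^11)² = 1.44×10^23 m².
P = σAT⁴ = 5.67×10⁻⁸ × 1.44×10^23 × (3782)⁴ = 5.67×10⁻⁸ × 1.44×10^23 × 2.05×10^14.
P = 1.67×10^30 W.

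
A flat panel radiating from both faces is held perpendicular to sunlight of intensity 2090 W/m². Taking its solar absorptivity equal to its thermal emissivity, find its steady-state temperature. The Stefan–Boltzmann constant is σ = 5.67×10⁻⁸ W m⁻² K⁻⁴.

Absorbed flux αS = emitted flux 2εσT⁴ per unit area; with α = ε this gives T = (S/2σ)^(1/4).
T = (2090 / (2 × 5.67×10⁻⁸))^(1/4) = (1.84×10^10)^(1/4).
T = 368 K.

T ≈ 368 K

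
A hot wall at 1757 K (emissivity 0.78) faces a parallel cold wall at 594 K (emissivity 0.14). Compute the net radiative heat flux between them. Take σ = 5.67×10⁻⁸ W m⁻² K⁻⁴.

For two large parallel gray plates, q = σ(T₁⁴ − T₂⁴) / (1/ε₁ + 1/ε₂ − 1).
1/ε₁ + 1/ε₂ − 1 = 1/0.78 + 1/0.14 − 1 = 7.425.
T₁⁴ − T₂⁴ = 9.53×10^12 − 1.24×10^11 = 9.41×10^12 K⁴.
q = 5.67×10⁻⁸ × 9.41×10^12 / 7.425 = 71800 W/m².

q ≈ 71800 W/m²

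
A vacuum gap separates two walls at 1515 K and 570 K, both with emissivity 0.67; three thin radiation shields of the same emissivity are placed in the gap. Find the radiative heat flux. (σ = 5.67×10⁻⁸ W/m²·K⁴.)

Each of the 4 gaps contributes resistance (2/ε − 1) = 2/0.67 − 1 = 1.985; total = 7.940.
q = σ(T₁⁴ − T₂⁴) / 7.940 = 5.67×10⁻⁸ × 5.16×10^12 / 7.940 = 36900 W/m².

q ≈ 36900 W/m²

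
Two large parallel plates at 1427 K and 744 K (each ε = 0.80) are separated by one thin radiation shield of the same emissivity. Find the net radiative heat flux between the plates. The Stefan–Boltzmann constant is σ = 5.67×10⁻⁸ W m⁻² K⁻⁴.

Each of the 2 gaps contributes resistance (2/ε − 1) = 2/0.80 − 1 = 1.500; total = 3.000.
q = σ(T₁⁴ − T₂⁴) / 3.000 = 5.67×10⁻⁸ × 3.84×10^12 / 3.000 = 72600 W/m².

q ≈ 72600 W/m²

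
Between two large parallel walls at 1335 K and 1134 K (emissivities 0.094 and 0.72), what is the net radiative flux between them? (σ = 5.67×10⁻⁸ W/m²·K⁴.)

q ≈ 7830 W/m²

For two large parallel gray plates, q = σ(T₁⁴ − T₂⁴) / (1/ε₁ + 1/ε₂ − 1).
1/ε₁ + 1/ε₂ − 1 = 1/0.094 + 1/0.72 − 1 = 11.03.
T₁⁴ − T₂⁴ = 3.18×10^12 − 1.65×10^12 = 1.52×10^12 K⁴.
q = 5.67×10⁻⁸ × 1.52×10^12 / 11.03 = 7830 W/m².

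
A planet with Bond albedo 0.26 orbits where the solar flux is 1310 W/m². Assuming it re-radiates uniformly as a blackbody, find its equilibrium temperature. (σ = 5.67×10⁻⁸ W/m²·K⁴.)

Power absorbed = (1−a)S·πR²; power emitted = 4πR²σT⁴. Equating and cancelling πR²:
T = ((1−a)S / 4σ)^(1/4) = (969 / (4 × 5.67×10⁻⁸))^(1/4) = (4.27×10^9)^(1/4).
T = 256 K.

T ≈ 256 K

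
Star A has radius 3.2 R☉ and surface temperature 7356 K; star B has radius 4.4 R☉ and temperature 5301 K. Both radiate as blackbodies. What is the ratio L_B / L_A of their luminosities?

L = 4πR²σT⁴ ∝ R²T⁴, so L_B/L_A = (4.4/3.2)² × (5301/7356)⁴ = 1.89 × 0.270 = 0.510.

L_B/L_A ≈ 0.510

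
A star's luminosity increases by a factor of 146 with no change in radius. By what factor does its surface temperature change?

P ∝ T⁴ ⇒ T ∝ P^(1/4), so T scales by (146)^(1/4) = 3.48.

factor ≈ 3.48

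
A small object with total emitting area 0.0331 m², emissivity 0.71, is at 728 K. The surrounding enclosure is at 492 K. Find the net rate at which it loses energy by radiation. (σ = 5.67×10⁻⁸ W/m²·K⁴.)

Q = εσA(T⁴ − T_s⁴). T⁴ − T_s⁴ = (728)⁴ − (492)⁴ = 2.81×10^11 − 5.86×10^10 = 2.22×10^11 K⁴.
Q = 0.71 × 5.67×10⁻⁸ × 0.0331 × 2.22×10^11 = 296 W.

Q ≈ 296 W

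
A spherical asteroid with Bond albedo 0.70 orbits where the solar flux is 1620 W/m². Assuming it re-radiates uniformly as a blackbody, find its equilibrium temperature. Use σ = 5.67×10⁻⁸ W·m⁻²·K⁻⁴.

Power absorbed = (1−a)S·πR²; power emitted = 4πR²σT⁴. Equating and cancelling πR²:
T = ((1−a)S / 4σ)^(1/4) = (486 / (4 × 5.67×10⁻⁸))^(1/4) = (2.14×10^9)^(1/4).
T = 215 K.

T ≈ 215 K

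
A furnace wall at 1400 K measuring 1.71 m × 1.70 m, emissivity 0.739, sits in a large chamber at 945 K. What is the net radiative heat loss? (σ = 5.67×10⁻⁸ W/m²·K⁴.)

Q ≈ 3.71×10^5 W

A = 1.71 × 1.70 = 2.91 m².
Q = εσA(T⁴ − T_s⁴). T⁴ − T_s⁴ = (1400)⁴ − (945)⁴ = 3.84×10^12 − 7.97×10^11 = 3.04×10^12 K⁴.
Q = 0.739 × 5.67×10⁻⁸ × 2.91 × 3.04×10^12 = 3.71×10^5 W.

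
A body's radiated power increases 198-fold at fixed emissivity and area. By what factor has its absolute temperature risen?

factor ≈ 3.75

P ∝ T⁴ ⇒ T ∝ P^(1/4), so T scales by (198)^(1/4) = 3.75.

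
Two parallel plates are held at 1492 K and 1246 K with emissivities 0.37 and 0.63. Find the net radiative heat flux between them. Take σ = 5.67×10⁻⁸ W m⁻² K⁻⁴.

q ≈ 43900 W/m²

For two large parallel gray plates, q = σ(T₁⁴ − T₂⁴) / (1/ε₁ + 1/ε₂ − 1).
1/ε₁ + 1/ε₂ − 1 = 1/0.37 + 1/0.63 − 1 = 3.290.
T₁⁴ − T₂⁴ = 4.96×10^12 − 2.41×10^12 = 2.55×10^12 K⁴.
q = 5.67×10⁻⁸ × 2.55×10^12 / 3.290 = 43900 W/m².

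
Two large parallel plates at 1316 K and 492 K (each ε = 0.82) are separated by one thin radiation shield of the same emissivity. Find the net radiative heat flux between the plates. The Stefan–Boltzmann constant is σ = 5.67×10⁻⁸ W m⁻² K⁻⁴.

Each of the 2 gaps contributes resistance (2/ε − 1) = 2/0.82 − 1 = 1.439; total = 2.878.
q = σ(T₁⁴ − T₂⁴) / 2.878 = 5.67×10⁻⁸ × 2.94×10^12 / 2.878 = 57900 W/m².

q ≈ 57900 W/m²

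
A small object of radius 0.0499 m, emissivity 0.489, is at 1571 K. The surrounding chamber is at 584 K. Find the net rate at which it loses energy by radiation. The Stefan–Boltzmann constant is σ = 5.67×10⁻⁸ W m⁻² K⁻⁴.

Q ≈ 5180 W

A = 4πr² = 4π × (0.0499)² = 0.0313 m².
Q = εσA(T⁴ − T_s⁴). T⁴ − T_s⁴ = (1571)⁴ − (584)⁴ = 6.09×10^12 − 1.16×10^11 = 5.97×10^12 K⁴.
Q = 0.489 × 5.67×10⁻⁸ × 0.0313 × 5.97×10^12 = 5180 W.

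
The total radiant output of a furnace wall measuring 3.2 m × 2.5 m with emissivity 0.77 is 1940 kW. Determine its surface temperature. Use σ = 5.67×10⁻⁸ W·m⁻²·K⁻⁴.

A = 3.2 × 2.5 = 8.00 m².
From P = εσAT⁴, T = (P / εσA)^(1/4) = (1.94×10^6 / (0.77 × 5.67×10⁻⁸ × 8.00))^(1/4).
T = (5.55×10^12)^(1/4) = 1540 K.

T ≈ 1540 K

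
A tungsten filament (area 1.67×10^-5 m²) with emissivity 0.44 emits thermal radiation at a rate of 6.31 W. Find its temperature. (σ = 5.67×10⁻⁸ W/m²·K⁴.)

From P = εσAT⁴, T = (P / εσA)^(1/4) = (6.31 / (0.44 × 5.67×10⁻⁸ × 1.67×10^-5))^(1/4).
T = (1.51×10^13)^(1/4) = 1970 K.

T ≈ 1970 K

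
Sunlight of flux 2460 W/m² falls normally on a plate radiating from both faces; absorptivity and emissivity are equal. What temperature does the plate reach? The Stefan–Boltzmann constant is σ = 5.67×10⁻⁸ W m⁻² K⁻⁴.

Absorbed flux αS = emitted flux 2εσT⁴ per unit area; with α = ε this gives T = (S/2σ)^(1/4).
T = (2460 / (2 × 5.67×10⁻⁸))^(1/4) = (2.17×10^10)^(1/4).
T = 384 K.

T ≈ 384 K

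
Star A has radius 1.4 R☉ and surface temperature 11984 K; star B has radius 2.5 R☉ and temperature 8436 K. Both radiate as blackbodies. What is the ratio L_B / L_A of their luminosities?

L = 4πR²σT⁴ ∝ R²T⁴, so L_B/L_A = (2.5/1.4)² × (8436/11984)⁴ = 3.19 × 0.246 = 0.783.

L_B/L_A ≈ 0.783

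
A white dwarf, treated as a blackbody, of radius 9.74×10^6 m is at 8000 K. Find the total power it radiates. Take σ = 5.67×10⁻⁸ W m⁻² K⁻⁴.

A = 4πr² = 4π × (9.74×10^6)² = 1.19×10^15 m².
P = σAT⁴ = 5.67×10⁻⁸ × 1.19×10^15 × (8000)⁴ = 5.67×10⁻⁸ × 1.19×10^15 × 4.10×10^15.
P = 2.77×10^23 W.

P ≈ 2.77×10^23 W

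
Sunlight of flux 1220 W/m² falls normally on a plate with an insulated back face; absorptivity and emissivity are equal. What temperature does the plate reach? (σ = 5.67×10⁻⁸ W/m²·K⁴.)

Absorbed flux αS = emitted flux εσT⁴ (one radiating face); with α = ε, T = (S/σ)^(1/4).
T = (1220 / 5.67×10⁻⁸)^(1/4) = (2.15×10^10)^(1/4).
T = 383 K.

T ≈ 383 K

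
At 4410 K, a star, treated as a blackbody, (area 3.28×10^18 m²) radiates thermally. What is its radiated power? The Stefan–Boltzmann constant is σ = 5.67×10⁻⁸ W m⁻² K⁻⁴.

P ≈ 7.03×10^25 W

P = σAT⁴ = 5.67×10⁻⁸ × 3.28×10^18 × (4410)⁴ = 5.67×10⁻⁸ × 3.28×10^18 × 3.78×10^14.
P = 7.03×10^25 W.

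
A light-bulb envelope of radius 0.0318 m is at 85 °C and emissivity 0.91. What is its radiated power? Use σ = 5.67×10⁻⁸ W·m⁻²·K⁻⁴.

A = 4πr² = 4π × (0.0318)² = 0.0127 m².
85 °C = 358 K.
P = εσAT⁴ = 0.91 × 5.67×10⁻⁸ × 0.0127 × (358)⁴ = 0.91 × 5.67×10⁻⁸ × 0.0127 × 1.64×10^10.
P = 10.8 W.

P ≈ 10.8 W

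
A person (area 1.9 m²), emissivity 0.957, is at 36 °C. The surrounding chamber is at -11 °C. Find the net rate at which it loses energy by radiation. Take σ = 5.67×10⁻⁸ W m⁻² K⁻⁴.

Q ≈ 454 W

Convert: 36 °C = 309 K; -11 °C = 262 K.
Q = εσA(T⁴ − T_s⁴). T⁴ − T_s⁴ = (309)⁴ − (262)⁴ = 9.12×10^9 − 4.71×10^9 = 4.40×10^9 K⁴.
Q = 0.957 × 5.67×10⁻⁸ × 1.90 × 4.40×10^9 = 454 W.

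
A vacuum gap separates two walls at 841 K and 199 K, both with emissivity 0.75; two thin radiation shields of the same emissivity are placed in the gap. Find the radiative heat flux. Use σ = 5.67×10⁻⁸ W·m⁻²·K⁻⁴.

Each of the 3 gaps contributes resistance (2/ε − 1) = 2/0.75 − 1 = 1.667; total = 5.000.
q = σ(T₁⁴ − T₂⁴) / 5.000 = 5.67×10⁻⁸ × 4.99×10^11 / 5.000 = 5660 W/m².

q ≈ 5660 W/m²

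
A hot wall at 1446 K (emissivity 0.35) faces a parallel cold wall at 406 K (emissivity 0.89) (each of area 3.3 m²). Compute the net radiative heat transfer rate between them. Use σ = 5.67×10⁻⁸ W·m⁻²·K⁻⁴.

For two large parallel gray plates, q = σ(T₁⁴ − T₂⁴) / (1/ε₁ + 1/ε₂ − 1).
1/ε₁ + 1/ε₂ − 1 = 1/0.35 + 1/0.89 − 1 = 2.981.
T₁⁴ − T₂⁴ = 4.37×10^12 − 2.72×10^10 = 4.34×10^12 K⁴.
q = 5.67×10⁻⁸ × 4.34×10^12 / 2.981 = 82600 W/m².
Q = q·A = 82600 × 3.3 = 2.73×10^5 W.

Q ≈ 2.73×10^5 W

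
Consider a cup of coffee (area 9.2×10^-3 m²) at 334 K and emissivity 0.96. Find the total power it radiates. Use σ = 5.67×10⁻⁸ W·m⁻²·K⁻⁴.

Stefan–Boltzmann: P = εσAT⁴ = 0.96 × 5.67×10⁻⁸ × 9.20×10^-3 × (334)⁴ = 0.96 × 5.67×10⁻⁸ × 9.20×10^-3 × 1.24×10^10.
P = 6.23 W.

P ≈ 6.23 W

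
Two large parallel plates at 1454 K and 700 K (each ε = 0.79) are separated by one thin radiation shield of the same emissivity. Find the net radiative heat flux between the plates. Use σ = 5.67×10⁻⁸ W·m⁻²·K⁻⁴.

q ≈ 78300 W/m²

Each of the 2 gaps contributes resistance (2/ε − 1) = 2/0.79 − 1 = 1.532; total = 3.063.
q = σ(T₁⁴ − T₂⁴) / 3.063 = 5.67×10⁻⁸ × 4.23×10^12 / 3.063 = 78300 W/m².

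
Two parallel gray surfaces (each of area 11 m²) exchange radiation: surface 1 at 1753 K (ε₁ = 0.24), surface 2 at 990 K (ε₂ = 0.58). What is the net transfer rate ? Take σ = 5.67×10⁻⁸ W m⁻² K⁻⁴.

Q ≈ 1.08×10^6 W

For two large parallel gray plates, q = σ(T₁⁴ − T₂⁴) / (1/ε₁ + 1/ε₂ − 1).
1/ε₁ + 1/ε₂ − 1 = 1/0.24 + 1/0.58 − 1 = 4.891.
T₁⁴ − T₂⁴ = 9.44×10^12 − 9.61×10^11 = 8.48×10^12 K⁴.
q = 5.67×10⁻⁸ × 8.48×10^12 / 4.891 = 98300 W/m².
Q = q·A = 98300 × 11 = 1.08×10^6 W.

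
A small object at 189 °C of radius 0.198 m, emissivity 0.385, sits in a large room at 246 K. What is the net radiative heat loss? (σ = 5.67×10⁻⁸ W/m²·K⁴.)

Q ≈ 451 W

A = 4πr² = 4π × (0.198)² = 0.493 m².
Convert: 189 °C = 462 K.
Q = εσA(T⁴ − T_s⁴). T⁴ − T_s⁴ = (462)⁴ − (246)⁴ = 4.56×10^10 − 3.66×10^9 = 4.19×10^10 K⁴.
Q = 0.385 × 5.67×10⁻⁸ × 0.493 × 4.19×10^10 = 451 W.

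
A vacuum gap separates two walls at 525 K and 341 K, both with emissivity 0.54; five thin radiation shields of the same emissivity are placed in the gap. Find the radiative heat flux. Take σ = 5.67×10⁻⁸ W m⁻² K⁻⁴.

Each of the 6 gaps contributes resistance (2/ε − 1) = 2/0.54 − 1 = 2.704; total = 16.22.
q = σ(T₁⁴ − T₂⁴) / 16.22 = 5.67×10⁻⁸ × 6.24×10^10 / 16.22 = 218 W/m².

q ≈ 218 W/m²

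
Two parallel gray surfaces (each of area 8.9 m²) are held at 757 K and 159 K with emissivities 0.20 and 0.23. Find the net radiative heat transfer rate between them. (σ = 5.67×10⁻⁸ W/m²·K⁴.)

Q ≈ 19800 W

For two large parallel gray plates, q = σ(T₁⁴ − T₂⁴) / (1/ε₁ + 1/ε₂ − 1).
1/ε₁ + 1/ε₂ − 1 = 1/0.20 + 1/0.23 − 1 = 8.348.
T₁⁴ − T₂⁴ = 3.28×10^11 − 6.39×10^8 = 3.28×10^11 K⁴.
q = 5.67×10⁻⁸ × 3.28×10^11 / 8.348 = 2230 W/m².
Q = q·A = 2230 × 8.9 = 19800 W.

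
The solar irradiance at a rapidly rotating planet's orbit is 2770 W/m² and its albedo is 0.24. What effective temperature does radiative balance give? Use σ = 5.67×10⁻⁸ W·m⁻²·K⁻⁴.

Power absorbed = (1−a)S·πR²; power emitted = 4πR²σT⁴. Equating and cancelling πR²:
T = ((1−a)S / 4σ)^(1/4) = (2110 / (4 × 5.67×10⁻⁸))^(1/4) = (9.28×10^9)^(1/4).
T = 310 K.

T ≈ 310 K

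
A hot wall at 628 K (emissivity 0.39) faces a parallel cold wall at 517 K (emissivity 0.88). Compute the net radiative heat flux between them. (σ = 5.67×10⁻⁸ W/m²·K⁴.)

For two large parallel gray plates, q = σ(T₁⁴ − T₂⁴) / (1/ε₁ + 1/ε₂ − 1).
1/ε₁ + 1/ε₂ − 1 = 1/0.39 + 1/0.88 − 1 = 2.700.
T₁⁴ − T₂⁴ = 1.56×10^11 − 7.14×10^10 = 8.41×10^10 K⁴.
q = 5.67×10⁻⁸ × 8.41×10^10 / 2.700 = 1770 W/m².

q ≈ 1770 W/m²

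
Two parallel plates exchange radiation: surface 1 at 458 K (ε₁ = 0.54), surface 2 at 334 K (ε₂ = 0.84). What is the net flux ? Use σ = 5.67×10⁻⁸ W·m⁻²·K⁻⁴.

For two large parallel gray plates, q = σ(T₁⁴ − T₂⁴) / (1/ε₁ + 1/ε₂ − 1).
1/ε₁ + 1/ε₂ − 1 = 1/0.54 + 1/0.84 − 1 = 2.042.
T₁⁴ − T₂⁴ = 4.40×10^10 − 1.24×10^10 = 3.16×10^10 K⁴.
q = 5.67×10⁻⁸ × 3.16×10^10 / 2.042 = 876 W/m².

q ≈ 876 W/m²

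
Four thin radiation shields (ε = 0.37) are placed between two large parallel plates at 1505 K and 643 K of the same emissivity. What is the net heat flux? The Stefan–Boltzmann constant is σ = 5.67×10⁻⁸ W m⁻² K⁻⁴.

Each of the 5 gaps contributes resistance (2/ε − 1) = 2/0.37 − 1 = 4.405; total = 22.03.
q = σ(T₁⁴ − T₂⁴) / 22.03 = 5.67×10⁻⁸ × 4.96×10^12 / 22.03 = 12800 W/m².

q ≈ 12800 W/m²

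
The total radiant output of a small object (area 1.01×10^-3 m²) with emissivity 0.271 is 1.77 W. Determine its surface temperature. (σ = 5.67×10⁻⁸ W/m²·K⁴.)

From P = εσAT⁴, T = (P / εσA)^(1/4) = (1.77 / (0.271 × 5.67×10⁻⁸ × 1.01×10^-3))^(1/4).
T = (1.14×10^11)^(1/4) = 581 K.

T ≈ 581 K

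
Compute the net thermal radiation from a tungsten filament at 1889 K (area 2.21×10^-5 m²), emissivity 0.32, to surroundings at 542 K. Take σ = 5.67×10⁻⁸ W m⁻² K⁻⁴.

Q ≈ 5.07 W

Q = εσA(T⁴ − T_s⁴). T⁴ − T_s⁴ = (1889)⁴ − (542)⁴ = 1.27×10^13 − 8.63×10^10 = 1.26×10^13 K⁴.
Q = 0.32 × 5.67×10⁻⁸ × 2.21×10^-5 × 1.26×10^13 = 5.07 W.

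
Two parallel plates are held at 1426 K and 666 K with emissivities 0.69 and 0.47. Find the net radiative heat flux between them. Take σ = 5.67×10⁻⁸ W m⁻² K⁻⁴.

q ≈ 86700 W/m²

For two large parallel gray plates, q = σ(T₁⁴ − T₂⁴) / (1/ε₁ + 1/ε₂ − 1).
1/ε₁ + 1/ε₂ − 1 = 1/0.69 + 1/0.47 − 1 = 2.577.
T₁⁴ − T₂⁴ = 4.14×10^12 − 1.97×10^11 = 3.94×10^12 K⁴.
q = 5.67×10⁻⁸ × 3.94×10^12 / 2.577 = 86700 W/m².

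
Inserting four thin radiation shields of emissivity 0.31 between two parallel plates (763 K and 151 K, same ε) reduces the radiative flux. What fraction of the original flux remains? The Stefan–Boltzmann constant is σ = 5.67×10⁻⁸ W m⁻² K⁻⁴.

ratio ≈ 0.200

With N identical shields there are N+1 = 5 gaps in series, each with the same radiative resistance, so the flux falls to 1/(N+1) of its unshielded value.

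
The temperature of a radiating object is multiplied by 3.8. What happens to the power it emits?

factor ≈ 209

P ∝ T⁴, so the power scales as (3.8)⁴ = 209.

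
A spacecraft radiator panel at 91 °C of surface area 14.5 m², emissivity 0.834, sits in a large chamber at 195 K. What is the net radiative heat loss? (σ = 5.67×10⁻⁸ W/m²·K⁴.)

Convert: 91 °C = 364 K.
Q = εσA(T⁴ − T_s⁴). T⁴ − T_s⁴ = (364)⁴ − (195)⁴ = 1.76×10^10 − 1.45×10^9 = 1.61×10^10 K⁴.
Q = 0.834 × 5.67×10⁻⁸ × 14.5 × 1.61×10^10 = 11000 W.

Q ≈ 11000 W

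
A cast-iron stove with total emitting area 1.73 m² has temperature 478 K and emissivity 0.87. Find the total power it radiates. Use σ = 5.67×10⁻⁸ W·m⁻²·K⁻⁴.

P ≈ 4460 W

Stefan–Boltzmann: P = εσAT⁴ = 0.87 × 5.67×10⁻⁸ × 1.73 × (478)⁴ = 0.87 × 5.67×10⁻⁸ × 1.73 × 5.22×10^10.
P = 4460 W.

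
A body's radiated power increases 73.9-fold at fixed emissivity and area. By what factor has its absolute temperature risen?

P ∝ T⁴ ⇒ T ∝ P^(1/4), so T scales by (73.9)^(1/4) = 2.93.

factor ≈ 2.93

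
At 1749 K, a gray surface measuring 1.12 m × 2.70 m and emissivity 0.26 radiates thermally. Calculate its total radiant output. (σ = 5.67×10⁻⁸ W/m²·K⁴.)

A = 1.12 × 2.70 = 3.02 m².
P = εσAT⁴ = 0.26 × 5.67×10⁻⁸ × 3.02 × (1749)⁴ = 0.26 × 5.67×10⁻⁸ × 3.02 × 9.36×10^12.
P = 4.17×10^5 W.

P ≈ 4.17×10^5 W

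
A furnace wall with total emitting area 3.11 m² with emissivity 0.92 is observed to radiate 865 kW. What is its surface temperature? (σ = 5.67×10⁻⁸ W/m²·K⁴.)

From P = εσAT⁴, T = (P / εσA)^(1/4) = (8.65×10^5 / (0.92 × 5.67×10⁻⁸ × 3.11))^(1/4).
T = (5.33×10^12)^(1/4) = 1520 K.

T ≈ 1520 K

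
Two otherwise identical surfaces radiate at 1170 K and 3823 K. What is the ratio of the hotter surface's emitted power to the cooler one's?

P ∝ T⁴, so the ratio is (3823/1170)⁴ = (3.268)⁴ = 114.

ratio ≈ 114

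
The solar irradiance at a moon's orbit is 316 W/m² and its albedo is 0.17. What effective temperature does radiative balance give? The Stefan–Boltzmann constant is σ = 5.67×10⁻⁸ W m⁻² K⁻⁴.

Power absorbed = (1−a)S·πR²; power emitted = 4πR²σT⁴. Equating and cancelling πR²:
T = ((1−a)S / 4σ)^(1/4) = (262 / (4 × 5.67×10⁻⁸))^(1/4) = (1.16×10^9)^(1/4).
T = 184 K.

T ≈ 184 K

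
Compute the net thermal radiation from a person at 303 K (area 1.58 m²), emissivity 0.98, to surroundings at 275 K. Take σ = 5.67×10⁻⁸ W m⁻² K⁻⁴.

Q = εσA(T⁴ − T_s⁴). T⁴ − T_s⁴ = (303)⁴ − (275)⁴ = 8.43×10^9 − 5.72×10^9 = 2.71×10^9 K⁴.
Q = 0.98 × 5.67×10⁻⁸ × 1.58 × 2.71×10^9 = 238 W.

Q ≈ 238 W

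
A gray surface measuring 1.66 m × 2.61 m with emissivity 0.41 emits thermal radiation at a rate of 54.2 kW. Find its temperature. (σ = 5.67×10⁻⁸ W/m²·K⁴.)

T ≈ 856 K

A = 1.66 × 2.61 = 4.33 m².
From P = εσAT⁴, T = (P / εσA)^(1/4) = (54200 / (0.41 × 5.67×10⁻⁸ × 4.33))^(1/4).
T = (5.38×10^11)^(1/4) = 856 K.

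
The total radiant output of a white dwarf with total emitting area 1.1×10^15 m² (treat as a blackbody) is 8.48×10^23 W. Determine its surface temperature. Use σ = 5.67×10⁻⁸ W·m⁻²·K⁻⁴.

From P = σAT⁴, T = (P / σA)^(1/4) = (8.48×10^23 / (5.67×10⁻⁸ × 1.10×10^15))^(1/4).
T = (1.36×10^16)^(1/4) = 10800 K.

T ≈ 10800 K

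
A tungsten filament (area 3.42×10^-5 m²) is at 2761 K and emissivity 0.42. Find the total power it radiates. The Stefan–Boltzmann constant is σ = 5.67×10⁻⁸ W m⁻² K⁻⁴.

Stefan–Boltzmann: P = εσAT⁴ = 0.42 × 5.67×10⁻⁸ × 3.42×10^-5 × (2761)⁴ = 0.42 × 5.67×10⁻⁸ × 3.42×10^-5 × 5.81×10^13.
P = 47.3 W.

P ≈ 47.3 W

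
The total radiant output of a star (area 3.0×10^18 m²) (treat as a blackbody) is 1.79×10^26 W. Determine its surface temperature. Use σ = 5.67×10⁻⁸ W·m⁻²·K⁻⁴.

From P = σAT⁴, T = (P / σA)^(1/4) = (1.79×10^26 / (5.67×10⁻⁸ × 3.00×10^18))^(1/4).
T = (1.05×10^15)^(1/4) = 5700 K.

T ≈ 5700 K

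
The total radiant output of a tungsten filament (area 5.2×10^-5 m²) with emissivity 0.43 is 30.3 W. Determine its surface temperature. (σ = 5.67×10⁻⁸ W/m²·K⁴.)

T ≈ 2210 K

From P = εσAT⁴, T = (P / εσA)^(1/4) = (30.3 / (0.43 × 5.67×10⁻⁸ × 5.20×10^-5))^(1/4).
T = (2.39×10^13)^(1/4) = 2210 K.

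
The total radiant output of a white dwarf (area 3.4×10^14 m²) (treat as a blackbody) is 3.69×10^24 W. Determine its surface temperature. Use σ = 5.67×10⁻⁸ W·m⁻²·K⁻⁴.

T ≈ 20900 K

From P = σAT⁴, T = (P / σA)^(1/4) = (3.69×10^24 / (5.67×10⁻⁸ × 3.40×10^14))^(1/4).
T = (1.91×10^17)^(1/4) = 20900 K.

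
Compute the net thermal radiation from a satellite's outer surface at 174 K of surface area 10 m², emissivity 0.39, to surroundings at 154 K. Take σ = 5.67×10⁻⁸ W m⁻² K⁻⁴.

Q ≈ 78.3 W

Q = εσA(T⁴ − T_s⁴). T⁴ − T_s⁴ = (174)⁴ − (154)⁴ = 9.17×10^8 − 5.62×10^8 = 3.54×10^8 K⁴.
Q = 0.39 × 5.67×10⁻⁸ × 10.0 × 3.54×10^8 = 78.3 W.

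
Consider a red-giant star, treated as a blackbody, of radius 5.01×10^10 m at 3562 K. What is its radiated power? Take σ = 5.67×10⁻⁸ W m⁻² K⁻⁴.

A = 4πr² = 4π × (5.01×10^10)² = 3.15×10^22 m².
P = σAT⁴ = 5.67×10⁻⁸ × 3.15×10^22 × (3562)⁴ = 5.67×10⁻⁸ × 3.15×10^22 × 1.61×10^14.
P = 2.88×10^29 W.

P ≈ 2.88×10^29 W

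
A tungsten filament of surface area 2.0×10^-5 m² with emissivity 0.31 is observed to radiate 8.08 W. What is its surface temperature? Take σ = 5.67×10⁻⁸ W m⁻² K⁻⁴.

T ≈ 2190 K

From P = εσAT⁴, T = (P / εσA)^(1/4) = (8.08 / (0.31 × 5.67×10⁻⁸ × 2.00×10^-5))^(1/4).
T = (2.30×10^13)^(1/4) = 2190 K.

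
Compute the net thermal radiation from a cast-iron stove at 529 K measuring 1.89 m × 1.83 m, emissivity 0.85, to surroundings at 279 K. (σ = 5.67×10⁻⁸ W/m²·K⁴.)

Q ≈ 12000 W

A = 1.89 × 1.83 = 3.46 m².
Q = εσA(T⁴ − T_s⁴). T⁴ − T_s⁴ = (529)⁴ − (279)⁴ = 7.83×10^10 − 6.06×10^9 = 7.23×10^10 K⁴.
Q = 0.85 × 5.67×10⁻⁸ × 3.46 × 7.23×10^10 = 12000 W.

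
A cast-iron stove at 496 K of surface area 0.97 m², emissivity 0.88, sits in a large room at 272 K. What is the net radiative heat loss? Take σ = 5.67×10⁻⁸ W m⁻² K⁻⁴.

Q ≈ 2660 W

Q = εσA(T⁴ − T_s⁴). T⁴ − T_s⁴ = (496)⁴ − (272)⁴ = 6.05×10^10 − 5.47×10^9 = 5.51×10^10 K⁴.
Q = 0.88 × 5.67×10⁻⁸ × 0.970 × 5.51×10^10 = 2660 W.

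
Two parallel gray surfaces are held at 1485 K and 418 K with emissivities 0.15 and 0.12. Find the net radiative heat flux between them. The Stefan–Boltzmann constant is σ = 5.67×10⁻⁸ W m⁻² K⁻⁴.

q ≈ 19600 W/m²

For two large parallel gray plates, q = σ(T₁⁴ − T₂⁴) / (1/ε₁ + 1/ε₂ − 1).
1/ε₁ + 1/ε₂ − 1 = 1/0.15 + 1/0.12 − 1 = 14.00.
T₁⁴ − T₂⁴ = 4.86×10^12 − 3.05×10^10 = 4.83×10^12 K⁴.
q = 5.67×10⁻⁸ × 4.83×10^12 / 14.00 = 19600 W/m².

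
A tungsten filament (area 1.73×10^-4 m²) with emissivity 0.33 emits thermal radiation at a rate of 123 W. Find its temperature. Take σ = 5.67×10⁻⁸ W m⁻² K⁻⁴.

T ≈ 2480 K

From P = εσAT⁴, T = (P / εσA)^(1/4) = (123 / (0.33 × 5.67×10⁻⁸ × 1.73×10^-4))^(1/4).
T = (3.80×10^13)^(1/4) = 2480 K.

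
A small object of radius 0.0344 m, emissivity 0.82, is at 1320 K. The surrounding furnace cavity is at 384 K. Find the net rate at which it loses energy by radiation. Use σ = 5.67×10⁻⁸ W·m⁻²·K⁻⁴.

Q ≈ 2080 W

A = 4πr² = 4π × (0.0344)² = 0.0149 m².
Q = εσA(T⁴ − T_s⁴). T⁴ − T_s⁴ = (1320)⁴ − (384)⁴ = 3.04×10^12 − 2.17×10^10 = 3.01×10^12 K⁴.
Q = 0.82 × 5.67×10⁻⁸ × 0.0149 × 3.01×10^12 = 2080 W.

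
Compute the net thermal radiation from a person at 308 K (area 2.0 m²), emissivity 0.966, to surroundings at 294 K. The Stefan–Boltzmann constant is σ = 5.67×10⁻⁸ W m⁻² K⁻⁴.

Q = εσA(T⁴ − T_s⁴). T⁴ − T_s⁴ = (308)⁴ − (294)⁴ = 9.00×10^9 − 7.47×10^9 = 1.53×10^9 K⁴.
Q = 0.966 × 5.67×10⁻⁸ × 2.00 × 1.53×10^9 = 167 W.

Q ≈ 167 W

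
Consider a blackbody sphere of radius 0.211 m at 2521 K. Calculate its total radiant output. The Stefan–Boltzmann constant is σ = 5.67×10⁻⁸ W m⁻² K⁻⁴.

A = 4πr² = 4π × (0.211)² = 0.559 m².
P = σAT⁴ = 5.67×10⁻⁸ × 0.559 × (2521)⁴ = 5.67×10⁻⁸ × 0.559 × 4.04×10^13.
P = 1.28×10^6 W.

P ≈ 1.28×10^6 W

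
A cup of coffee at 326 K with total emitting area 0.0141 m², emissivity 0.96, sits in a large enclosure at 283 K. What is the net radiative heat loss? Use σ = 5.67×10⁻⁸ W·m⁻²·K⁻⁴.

Q = εσA(T⁴ − T_s⁴). T⁴ − T_s⁴ = (326)⁴ − (283)⁴ = 1.13×10^10 − 6.41×10^9 = 4.88×10^9 K⁴.
Q = 0.96 × 5.67×10⁻⁸ × 0.0141 × 4.88×10^9 = 3.75 W.

Q ≈ 3.75 W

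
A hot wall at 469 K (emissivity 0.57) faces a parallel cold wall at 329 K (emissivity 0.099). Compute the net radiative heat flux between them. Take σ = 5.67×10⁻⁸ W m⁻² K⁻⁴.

q ≈ 192 W/m²

For two large parallel gray plates, q = σ(T₁⁴ − T₂⁴) / (1/ε₁ + 1/ε₂ − 1).
1/ε₁ + 1/ε₂ − 1 = 1/0.57 + 1/0.099 − 1 = 10.86.
T₁⁴ − T₂⁴ = 4.84×10^10 − 1.17×10^10 = 3.67×10^10 K⁴.
q = 5.67×10⁻⁸ × 3.67×10^10 / 10.86 = 192 W/m².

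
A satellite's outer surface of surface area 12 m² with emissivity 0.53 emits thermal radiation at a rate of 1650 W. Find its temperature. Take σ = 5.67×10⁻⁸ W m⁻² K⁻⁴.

From P = εσAT⁴, T = (P / εσA)^(1/4) = (1650 / (0.53 × 5.67×10⁻⁸ × 12.0))^(1/4).
T = (4.58×10^9)^(1/4) = 260 K.

T ≈ 260 K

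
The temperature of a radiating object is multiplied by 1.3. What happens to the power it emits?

factor ≈ 2.86

P ∝ T⁴, so the power scales as (1.3)⁴ = 2.86.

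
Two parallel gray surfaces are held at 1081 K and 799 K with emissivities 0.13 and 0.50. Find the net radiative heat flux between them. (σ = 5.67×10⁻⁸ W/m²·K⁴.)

q ≈ 6250 W/m²

For two large parallel gray plates, q = σ(T₁⁴ − T₂⁴) / (1/ε₁ + 1/ε₂ − 1).
1/ε₁ + 1/ε₂ − 1 = 1/0.13 + 1/0.50 − 1 = 8.692.
T₁⁴ − T₂⁴ = 1.37×10^12 − 4.08×10^11 = 9.58×10^11 K⁴.
q = 5.67×10⁻⁸ × 9.58×10^11 / 8.692 = 6250 W/m².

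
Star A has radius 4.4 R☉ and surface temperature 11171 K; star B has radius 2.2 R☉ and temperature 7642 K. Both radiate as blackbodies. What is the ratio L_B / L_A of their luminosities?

L = 4πR²σT⁴ ∝ R²T⁴, so L_B/L_A = (2.2/4.4)² × (7642/11171)⁴ = 0.250 × 0.219 = 0.0548.

L_B/L_A ≈ 0.0548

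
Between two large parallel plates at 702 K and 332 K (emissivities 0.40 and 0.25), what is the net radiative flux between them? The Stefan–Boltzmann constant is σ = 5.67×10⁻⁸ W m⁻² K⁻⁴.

For two large parallel gray plates, q = σ(T₁⁴ − T₂⁴) / (1/ε₁ + 1/ε₂ − 1).
1/ε₁ + 1/ε₂ − 1 = 1/0.40 + 1/0.25 − 1 = 5.500.
T₁⁴ − T₂⁴ = 2.43×10^11 − 1.21×10^10 = 2.31×10^11 K⁴.
q = 5.67×10⁻⁸ × 2.31×10^11 / 5.500 = 2380 W/m².

q ≈ 2380 W/m²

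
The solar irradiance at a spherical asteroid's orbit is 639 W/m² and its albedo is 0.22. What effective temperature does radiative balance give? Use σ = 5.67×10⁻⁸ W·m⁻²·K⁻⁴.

T ≈ 217 K

Power absorbed = (1−a)S·πR²; power emitted = 4πR²σT⁴. Equating and cancelling πR²:
T = ((1−a)S / 4σ)^(1/4) = (498 / (4 × 5.67×10⁻⁸))^(1/4) = (2.20×10^9)^(1/4).
T = 217 K.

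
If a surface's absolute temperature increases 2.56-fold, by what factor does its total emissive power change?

P ∝ T⁴, so the power scales as (2.56)⁴ = 42.9.

factor ≈ 42.9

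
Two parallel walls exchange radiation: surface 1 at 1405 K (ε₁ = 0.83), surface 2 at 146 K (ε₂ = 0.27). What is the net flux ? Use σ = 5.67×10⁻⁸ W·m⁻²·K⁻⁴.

q ≈ 56500 W/m²

For two large parallel gray plates, q = σ(T₁⁴ − T₂⁴) / (1/ε₁ + 1/ε₂ − 1).
1/ε₁ + 1/ε₂ − 1 = 1/0.83 + 1/0.27 − 1 = 3.909.
T₁⁴ − T₂⁴ = 3.90×10^12 − 4.54×10^8 = 3.90×10^12 K⁴.
q = 5.67×10⁻⁸ × 3.90×10^12 / 3.909 = 56500 W/m².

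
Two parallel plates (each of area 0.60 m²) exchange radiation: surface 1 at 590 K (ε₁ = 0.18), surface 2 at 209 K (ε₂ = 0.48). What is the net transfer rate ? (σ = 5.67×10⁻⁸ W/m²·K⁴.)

For two large parallel gray plates, q = σ(T₁⁴ − T₂⁴) / (1/ε₁ + 1/ε₂ − 1).
1/ε₁ + 1/ε₂ − 1 = 1/0.18 + 1/0.48 − 1 = 6.639.
T₁⁴ − T₂⁴ = 1.21×10^11 − 1.91×10^9 = 1.19×10^11 K⁴.
q = 5.67×10⁻⁸ × 1.19×10^11 / 6.639 = 1020 W/m².
Q = q·A = 1020 × 0.60 = 611 W.

Q ≈ 611 W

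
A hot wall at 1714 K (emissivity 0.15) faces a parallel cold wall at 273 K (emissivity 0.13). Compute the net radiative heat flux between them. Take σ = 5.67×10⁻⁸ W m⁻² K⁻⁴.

For two large parallel gray plates, q = σ(T₁⁴ − T₂⁴) / (1/ε₁ + 1/ε₂ − 1).
1/ε₁ + 1/ε₂ − 1 = 1/0.15 + 1/0.13 − 1 = 13.36.
T₁⁴ − T₂⁴ = 8.63×10^12 − 5.55×10^9 = 8.63×10^12 K⁴.
q = 5.67×10⁻⁸ × 8.63×10^12 / 13.36 = 36600 W/m².

q ≈ 36600 W/m²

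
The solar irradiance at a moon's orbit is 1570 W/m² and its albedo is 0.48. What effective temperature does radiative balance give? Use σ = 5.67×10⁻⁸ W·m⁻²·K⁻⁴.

Power absorbed = (1−a)S·πR²; power emitted = 4πR²σT⁴. Equating and cancelling πR²:
T = ((1−a)S / 4σ)^(1/4) = (816 / (4 × 5.67×10⁻⁸))^(1/4) = (3.60×10^9)^(1/4).
T = 245 K.

T ≈ 245 K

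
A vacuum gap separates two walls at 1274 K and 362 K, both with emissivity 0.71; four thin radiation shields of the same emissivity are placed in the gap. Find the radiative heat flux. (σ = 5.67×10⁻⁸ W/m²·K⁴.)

q ≈ 16300 W/m²

Each of the 5 gaps contributes resistance (2/ε − 1) = 2/0.71 − 1 = 1.817; total = 9.085.
q = σ(T₁⁴ − T₂⁴) / 9.085 = 5.67×10⁻⁸ × 2.62×10^12 / 9.085 = 16300 W/m².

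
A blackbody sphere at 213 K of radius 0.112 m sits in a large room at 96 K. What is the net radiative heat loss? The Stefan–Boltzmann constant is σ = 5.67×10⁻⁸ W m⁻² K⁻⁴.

A = 4πr² = 4π × (0.112)² = 0.158 m².
Q = σA(T⁴ − T_s⁴). T⁴ − T_s⁴ = (213)⁴ − (96)⁴ = 2.06×10^9 − 8.49×10^7 = 1.97×10^9 K⁴.
Q = 5.67×10⁻⁸ × 0.158 × 1.97×10^9 = 17.6 W.

Q ≈ 17.6 W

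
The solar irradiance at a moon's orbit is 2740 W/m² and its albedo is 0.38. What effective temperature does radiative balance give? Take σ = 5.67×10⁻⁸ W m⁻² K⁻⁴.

Power absorbed = (1−a)S·πR²; power emitted = 4πR²σT⁴. Equating and cancelling πR²:
T = ((1−a)S / 4σ)^(1/4) = (1700 / (4 × 5.67×10⁻⁸))^(1/4) = (7.49×10^9)^(1/4).
T = 294 K.

T ≈ 294 K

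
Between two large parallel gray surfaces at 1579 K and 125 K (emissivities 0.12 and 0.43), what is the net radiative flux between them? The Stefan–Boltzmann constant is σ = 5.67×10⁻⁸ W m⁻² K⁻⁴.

For two large parallel gray plates, q = σ(T₁⁴ − T₂⁴) / (1/ε₁ + 1/ε₂ − 1).
1/ε₁ + 1/ε₂ − 1 = 1/0.12 + 1/0.43 − 1 = 9.659.
T₁⁴ − T₂⁴ = 6.22×10^12 − 2.44×10^8 = 6.22×10^12 K⁴.
q = 5.67×10⁻⁸ × 6.22×10^12 / 9.659 = 36500 W/m².

q ≈ 36500 W/m²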